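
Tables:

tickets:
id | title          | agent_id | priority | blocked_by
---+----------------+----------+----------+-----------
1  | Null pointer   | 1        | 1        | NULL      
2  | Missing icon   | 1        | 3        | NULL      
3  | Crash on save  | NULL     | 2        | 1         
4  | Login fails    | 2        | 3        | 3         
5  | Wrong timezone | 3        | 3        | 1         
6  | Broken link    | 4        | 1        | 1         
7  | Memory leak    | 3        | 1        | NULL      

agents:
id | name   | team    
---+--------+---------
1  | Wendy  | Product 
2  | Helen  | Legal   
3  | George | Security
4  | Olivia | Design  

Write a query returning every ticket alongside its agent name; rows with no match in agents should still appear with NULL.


LEFT JOIN keeps every row from tickets (the left table); where agent_id has no match in agents, the agent columns become NULL. Walk through each ticket:
  - ticket 1 (Null pointer): agent_id=1 -> matches Wendy
  - ticket 2 (Missing icon): agent_id=1 -> matches Wendy
  - ticket 3 (Crash on save): agent_id=NULL, no match -> kept with NULL
  - ticket 4 (Login fails): agent_id=2 -> matches Helen
  - ticket 5 (Wrong timezone): agent_id=3 -> matches George
  - ticket 6 (Broken link): agent_id=4 -> matches Olivia
  - ticket 7 (Memory leak): agent_id=3 -> matches George
All 7 rows appear; 1 has NULL agent.

SQL:
SELECT a.title, b.name AS agent
FROM tickets a
LEFT JOIN agents b ON a.agent_id = b.id

Result:
title          | agent 
---------------+-------
Null pointer   | Wendy 
Missing icon   | Wendy 
Crash on save  | NULL  
Login fails    | Helen 
Wrong timezone | George
Broken link    | Olivia
Memory leak    | George


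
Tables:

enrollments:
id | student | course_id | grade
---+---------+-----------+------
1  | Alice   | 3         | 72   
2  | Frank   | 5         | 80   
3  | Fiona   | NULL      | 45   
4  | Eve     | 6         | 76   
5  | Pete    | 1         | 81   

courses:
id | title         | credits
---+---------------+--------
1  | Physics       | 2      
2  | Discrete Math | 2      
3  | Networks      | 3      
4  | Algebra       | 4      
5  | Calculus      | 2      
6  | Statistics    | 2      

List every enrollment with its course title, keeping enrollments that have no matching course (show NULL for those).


LEFT JOIN keeps every row from enrollments (the left table); where course_id has no match in courses, the course columns become NULL. Walk through each enrollment:
  - enrollment 1 (Alice): course_id=3 -> matches Networks
  - enrollment 2 (Frank): course_id=5 -> matches Calculus
  - enrollment 3 (Fiona): course_id=NULL, no match -> kept with NULL
  - enrollment 4 (Eve): course_id=6 -> matches Statistics
  - enrollment 5 (Pete): course_id=1 -> matches Physics
All 5 rows appear; 1 has NULL course.

SQL:
SELECT a.student, b.title AS course
FROM enrollments a
LEFT JOIN courses b ON a.course_id = b.id

Result:
student | course    
--------+-----------
Alice   | Networks  
Frank   | Calculus  
Fiona   | NULL      
Eve     | Statistics
Pete    | Physics   


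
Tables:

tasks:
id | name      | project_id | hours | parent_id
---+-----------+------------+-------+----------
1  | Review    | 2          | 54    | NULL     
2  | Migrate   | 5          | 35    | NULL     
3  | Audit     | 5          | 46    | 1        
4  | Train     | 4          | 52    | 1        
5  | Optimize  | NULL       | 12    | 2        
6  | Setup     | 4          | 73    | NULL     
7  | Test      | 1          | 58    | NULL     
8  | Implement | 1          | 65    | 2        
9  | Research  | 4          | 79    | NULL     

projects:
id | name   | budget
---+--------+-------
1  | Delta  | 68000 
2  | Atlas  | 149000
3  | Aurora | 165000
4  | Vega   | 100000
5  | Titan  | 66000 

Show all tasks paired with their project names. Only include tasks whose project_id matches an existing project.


INNER JOIN keeps only tasks rows whose project_id matches an id in projects. Walk through each task:
  - task 1 (Review): project_id=2 -> matches Atlas
  - task 2 (Migrate): project_id=5 -> matches Titan
  - task 3 (Audit): project_id=5 -> matches Titan
  - task 4 (Train): project_id=4 -> matches Vega
  - task 5 (Optimize): project_id=NULL, no match -> dropped
  - task 6 (Setup): project_id=4 -> matches Vega
  - task 7 (Test): project_id=1 -> matches Delta
  - task 8 (Implement): project_id=1 -> matches Delta
  - task 9 (Research): project_id=4 -> matches Vega
So 1 of 9 rows is dropped.

SQL:
SELECT a.name, b.name AS project
FROM tasks a
INNER JOIN projects b ON a.project_id = b.id

Result:
name      | project
----------+--------
Review    | Atlas  
Migrate   | Titan  
Audit     | Titan  
Train     | Vega   
Setup     | Vega   
Test      | Delta  
Implement | Delta  
Research  | Vega   


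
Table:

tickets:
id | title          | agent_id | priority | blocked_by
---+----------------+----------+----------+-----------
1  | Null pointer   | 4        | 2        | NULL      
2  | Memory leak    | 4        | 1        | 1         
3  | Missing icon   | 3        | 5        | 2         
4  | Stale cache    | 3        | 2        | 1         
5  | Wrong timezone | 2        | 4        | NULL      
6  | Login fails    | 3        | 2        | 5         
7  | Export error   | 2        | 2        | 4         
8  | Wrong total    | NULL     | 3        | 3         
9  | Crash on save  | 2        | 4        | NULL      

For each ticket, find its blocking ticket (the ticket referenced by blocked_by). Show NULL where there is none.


This is a self-join: tickets is joined to a second copy of itself, matching each row's blocked_by to another row's id. Use LEFT JOIN so rows with blocked_by=NULL are kept.
  - ticket 1 (Null pointer): blocked_by=NULL -> NULL
  - ticket 2 (Memory leak): blocked_by=1 -> Null pointer
  - ticket 3 (Missing icon): blocked_by=2 -> Memory leak
  - ticket 4 (Stale cache): blocked_by=1 -> Null pointer
  - ticket 5 (Wrong timezone): blocked_by=NULL -> NULL
  - ticket 6 (Login fails): blocked_by=5 -> Wrong timezone
  - ticket 7 (Export error): blocked_by=4 -> Stale cache
  - ticket 8 (Wrong total): blocked_by=3 -> Missing icon
  - ticket 9 (Crash on save): blocked_by=NULL -> NULL

SQL:
SELECT a.title AS item, b.title AS blocked_by
FROM tickets a
LEFT JOIN tickets b ON a.blocked_by = b.id

Result:
item           | blocked_by    
---------------+---------------
Null pointer   | NULL          
Memory leak    | Null pointer  
Missing icon   | Memory leak   
Stale cache    | Null pointer  
Wrong timezone | NULL          
Login fails    | Wrong timezone
Export error   | Stale cache   
Wrong total    | Missing icon  
Crash on save  | NULL          


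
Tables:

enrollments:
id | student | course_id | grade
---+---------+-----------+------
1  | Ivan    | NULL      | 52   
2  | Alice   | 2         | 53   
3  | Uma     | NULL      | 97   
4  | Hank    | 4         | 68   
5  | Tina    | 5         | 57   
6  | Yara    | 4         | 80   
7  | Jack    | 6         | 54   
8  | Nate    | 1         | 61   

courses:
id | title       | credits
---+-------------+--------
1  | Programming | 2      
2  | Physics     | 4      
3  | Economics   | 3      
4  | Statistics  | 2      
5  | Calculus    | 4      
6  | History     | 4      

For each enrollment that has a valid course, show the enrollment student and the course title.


INNER JOIN keeps only enrollments rows whose course_id matches an id in courses. Walk through each enrollment:
  - enrollment 1 (Ivan): course_id=NULL, no match -> dropped
  - enrollment 2 (Alice): course_id=2 -> matches Physics
  - enrollment 3 (Uma): course_id=NULL, no match -> dropped
  - enrollment 4 (Hank): course_id=4 -> matches Statistics
  - enrollment 5 (Tina): course_id=5 -> matches Calculus
  - enrollment 6 (Yara): course_id=4 -> matches Statistics
  - enrollment 7 (Jack): course_id=6 -> matches History
  - enrollment 8 (Nate): course_id=1 -> matches Programming
So 2 of 8 rows are dropped.

SQL:
SELECT a.student, b.title AS course
FROM enrollments a
INNER JOIN courses b ON a.course_id = b.id

Result:
student | course     
--------+------------
Alice   | Physics    
Hank    | Statistics 
Tina    | Calculus   
Yara    | Statistics 
Jack    | History    
Nate    | Programming


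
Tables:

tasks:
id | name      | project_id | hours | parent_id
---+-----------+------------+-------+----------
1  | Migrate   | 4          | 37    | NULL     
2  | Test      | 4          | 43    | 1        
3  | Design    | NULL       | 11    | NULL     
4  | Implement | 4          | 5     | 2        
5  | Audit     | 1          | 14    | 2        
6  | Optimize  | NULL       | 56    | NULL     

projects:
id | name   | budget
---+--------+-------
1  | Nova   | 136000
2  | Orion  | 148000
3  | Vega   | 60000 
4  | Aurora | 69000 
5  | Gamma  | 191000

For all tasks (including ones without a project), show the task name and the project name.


LEFT JOIN keeps every row from tasks (the left table); where project_id has no match in projects, the project columns become NULL. Walk through each task:
  - task 1 (Migrate): project_id=4 -> matches Aurora
  - task 2 (Test): project_id=4 -> matches Aurora
  - task 3 (Design): project_id=NULL, no match -> kept with NULL
  - task 4 (Implement): project_id=4 -> matches Aurora
  - task 5 (Audit): project_id=1 -> matches Nova
  - task 6 (Optimize): project_id=NULL, no match -> kept with NULL
All 6 rows appear; 2 have NULL project.

SQL:
SELECT a.name, b.name AS project
FROM tasks a
LEFT JOIN projects b ON a.project_id = b.id

Result:
name      | project
----------+--------
Migrate   | Aurora 
Test      | Aurora 
Design    | NULL   
Implement | Aurora 
Audit     | Nova   
Optimize  | NULL   


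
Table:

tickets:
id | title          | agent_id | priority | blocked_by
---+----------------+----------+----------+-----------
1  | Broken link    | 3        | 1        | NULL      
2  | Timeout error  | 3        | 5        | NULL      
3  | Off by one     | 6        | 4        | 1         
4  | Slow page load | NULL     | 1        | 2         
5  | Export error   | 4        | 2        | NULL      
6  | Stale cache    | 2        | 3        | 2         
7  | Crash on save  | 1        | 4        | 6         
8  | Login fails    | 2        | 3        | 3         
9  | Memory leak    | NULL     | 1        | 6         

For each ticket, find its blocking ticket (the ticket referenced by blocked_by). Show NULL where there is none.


This is a self-join: tickets is joined to a second copy of itself, matching each row's blocked_by to another row's id. Use LEFT JOIN so rows with blocked_by=NULL are kept.
  - ticket 1 (Broken link): blocked_by=NULL -> NULL
  - ticket 2 (Timeout error): blocked_by=NULL -> NULL
  - ticket 3 (Off by one): blocked_by=1 -> Broken link
  - ticket 4 (Slow page load): blocked_by=2 -> Timeout error
  - ticket 5 (Export error): blocked_by=NULL -> NULL
  - ticket 6 (Stale cache): blocked_by=2 -> Timeout error
  - ticket 7 (Crash on save): blocked_by=6 -> Stale cache
  - ticket 8 (Login fails): blocked_by=3 -> Off by one
  - ticket 9 (Memory leak): blocked_by=6 -> Stale cache

SQL:
SELECT a.title AS item, b.title AS blocked_by
FROM tickets a
LEFT JOIN tickets b ON a.blocked_by = b.id

Result:
item           | blocked_by   
---------------+--------------
Broken link    | NULL         
Timeout error  | NULL         
Off by one     | Broken link  
Slow page load | Timeout error
Export error   | NULL         
Stale cache    | Timeout error
Crash on save  | Stale cache  
Login fails    | Off by one   
Memory leak    | Stale cache  


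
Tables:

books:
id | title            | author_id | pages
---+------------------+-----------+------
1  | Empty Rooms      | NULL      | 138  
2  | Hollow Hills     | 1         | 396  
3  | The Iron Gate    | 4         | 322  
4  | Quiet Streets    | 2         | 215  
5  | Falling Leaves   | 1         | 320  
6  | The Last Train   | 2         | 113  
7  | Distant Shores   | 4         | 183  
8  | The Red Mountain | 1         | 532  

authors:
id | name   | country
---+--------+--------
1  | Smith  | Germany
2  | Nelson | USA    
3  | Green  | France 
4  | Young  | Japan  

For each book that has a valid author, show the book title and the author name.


INNER JOIN keeps only books rows whose author_id matches an id in authors. Walk through each book:
  - book 1 (Empty Rooms): author_id=NULL, no match -> dropped
  - book 2 (Hollow Hills): author_id=1 -> matches Smith
  - book 3 (The Iron Gate): author_id=4 -> matches Young
  - book 4 (Quiet Streets): author_id=2 -> matches Nelson
  - book 5 (Falling Leaves): author_id=1 -> matches Smith
  - book 6 (The Last Train): author_id=2 -> matches Nelson
  - book 7 (Distant Shores): author_id=4 -> matches Young
  - book 8 (The Red Mountain): author_id=1 -> matches Smith
So 1 of 8 rows is dropped.

SQL:
SELECT a.title, b.name AS author
FROM books a
INNER JOIN authors b ON a.author_id = b.id

Result:
title            | author
-----------------+-------
Hollow Hills     | Smith 
The Iron Gate    | Young 
Quiet Streets    | Nelson
Falling Leaves   | Smith 
The Last Train   | Nelson
Distant Shores   | Young 
The Red Mountain | Smith 


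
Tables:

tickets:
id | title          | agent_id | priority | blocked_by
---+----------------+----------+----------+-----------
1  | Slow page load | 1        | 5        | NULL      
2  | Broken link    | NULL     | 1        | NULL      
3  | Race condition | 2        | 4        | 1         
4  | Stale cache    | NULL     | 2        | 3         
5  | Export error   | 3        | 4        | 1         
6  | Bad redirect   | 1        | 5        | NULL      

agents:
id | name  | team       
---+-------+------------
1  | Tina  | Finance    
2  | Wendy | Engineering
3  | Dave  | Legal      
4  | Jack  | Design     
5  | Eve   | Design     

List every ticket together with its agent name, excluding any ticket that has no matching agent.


INNER JOIN keeps only tickets rows whose agent_id matches an id in agents. Walk through each ticket:
  - ticket 1 (Slow page load): agent_id=1 -> matches Tina
  - ticket 2 (Broken link): agent_id=NULL, no match -> dropped
  - ticket 3 (Race condition): agent_id=2 -> matches Wendy
  - ticket 4 (Stale cache): agent_id=NULL, no match -> dropped
  - ticket 5 (Export error): agent_id=3 -> matches Dave
  - ticket 6 (Bad redirect): agent_id=1 -> matches Tina
So 2 of 6 rows are dropped.

SQL:
SELECT a.title, b.name AS agent
FROM tickets a
INNER JOIN agents b ON a.agent_id = b.id

Result:
title          | agent
---------------+------
Slow page load | Tina 
Race condition | Wendy
Export error   | Dave 
Bad redirect   | Tina 


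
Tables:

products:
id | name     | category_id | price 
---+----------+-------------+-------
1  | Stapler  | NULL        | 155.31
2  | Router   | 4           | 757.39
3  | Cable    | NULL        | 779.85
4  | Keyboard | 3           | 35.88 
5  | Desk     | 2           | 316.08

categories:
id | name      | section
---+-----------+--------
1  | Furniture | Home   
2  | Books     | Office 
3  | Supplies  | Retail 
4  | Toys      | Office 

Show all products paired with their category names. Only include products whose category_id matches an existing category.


INNER JOIN keeps only products rows whose category_id matches an id in categories. Walk through each product:
  - product 1 (Stapler): category_id=NULL, no match -> dropped
  - product 2 (Router): category_id=4 -> matches Toys
  - product 3 (Cable): category_id=NULL, no match -> dropped
  - product 4 (Keyboard): category_id=3 -> matches Supplies
  - product 5 (Desk): category_id=2 -> matches Books
So 2 of 5 rows are dropped.

SQL:
SELECT a.name, b.name AS category
FROM products a
INNER JOIN categories b ON a.category_id = b.id

Result:
name     | category
---------+---------
Router   | Toys    
Keyboard | Supplies
Desk     | Books   


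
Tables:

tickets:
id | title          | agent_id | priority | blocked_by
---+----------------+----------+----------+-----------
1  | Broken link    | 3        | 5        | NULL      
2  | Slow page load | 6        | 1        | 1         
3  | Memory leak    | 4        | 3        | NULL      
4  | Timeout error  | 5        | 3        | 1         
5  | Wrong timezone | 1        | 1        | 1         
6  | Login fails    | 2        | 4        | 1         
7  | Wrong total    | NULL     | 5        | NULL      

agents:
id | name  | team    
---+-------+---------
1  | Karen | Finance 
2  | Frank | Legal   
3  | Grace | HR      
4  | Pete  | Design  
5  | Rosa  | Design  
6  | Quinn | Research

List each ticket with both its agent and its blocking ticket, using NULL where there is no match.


Two LEFT JOINs from the same base table tickets: one to agents via agent_id, one to tickets itself via blocked_by. Both are LEFT so every ticket is preserved.
Match against agents:
  - ticket 1 (Broken link): agent_id=3 -> matches Grace
  - ticket 2 (Slow page load): agent_id=6 -> matches Quinn
  - ticket 3 (Memory leak): agent_id=4 -> matches Pete
  - ticket 4 (Timeout error): agent_id=5 -> matches Rosa
  - ticket 5 (Wrong timezone): agent_id=1 -> matches Karen
  - ticket 6 (Login fails): agent_id=2 -> matches Frank
  - ticket 7 (Wrong total): agent_id=NULL, no match -> kept with NULL
Match against tickets (self):
  - ticket 1 (Broken link): blocked_by=NULL -> NULL
  - ticket 2 (Slow page load): blocked_by=1 -> Broken link
  - ticket 3 (Memory leak): blocked_by=NULL -> NULL
  - ticket 4 (Timeout error): blocked_by=1 -> Broken link
  - ticket 5 (Wrong timezone): blocked_by=1 -> Broken link
  - ticket 6 (Login fails): blocked_by=1 -> Broken link
  - ticket 7 (Wrong total): blocked_by=NULL -> NULL

SQL:
SELECT a.title, b.name AS agent, c.title AS blocked_by
FROM tickets a
LEFT JOIN agents b ON a.agent_id = b.id
LEFT JOIN tickets c ON a.blocked_by = c.id

Result:
title          | agent | blocked_by 
---------------+-------+------------
Broken link    | Grace | NULL       
Slow page load | Quinn | Broken link
Memory leak    | Pete  | NULL       
Timeout error  | Rosa  | Broken link
Wrong timezone | Karen | Broken link
Login fails    | Frank | Broken link
Wrong total    | NULL  | NULL       


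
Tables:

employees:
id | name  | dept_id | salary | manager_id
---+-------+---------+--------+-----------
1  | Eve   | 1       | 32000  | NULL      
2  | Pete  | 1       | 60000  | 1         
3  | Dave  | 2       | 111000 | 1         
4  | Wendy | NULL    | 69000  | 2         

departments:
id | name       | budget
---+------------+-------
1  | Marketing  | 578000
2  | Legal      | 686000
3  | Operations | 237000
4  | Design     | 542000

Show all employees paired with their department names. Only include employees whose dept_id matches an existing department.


INNER JOIN keeps only employees rows whose dept_id matches an id in departments. Walk through each employee:
  - employee 1 (Eve): dept_id=1 -> matches Marketing
  - employee 2 (Pete): dept_id=1 -> matches Marketing
  - employee 3 (Dave): dept_id=2 -> matches Legal
  - employee 4 (Wendy): dept_id=NULL, no match -> dropped
So 1 of 4 rows is dropped.

SQL:
SELECT a.name, b.name AS department
FROM employees a
INNER JOIN departments b ON a.dept_id = b.id

Result:
name | department
-----+-----------
Eve  | Marketing 
Pete | Marketing 
Dave | Legal     


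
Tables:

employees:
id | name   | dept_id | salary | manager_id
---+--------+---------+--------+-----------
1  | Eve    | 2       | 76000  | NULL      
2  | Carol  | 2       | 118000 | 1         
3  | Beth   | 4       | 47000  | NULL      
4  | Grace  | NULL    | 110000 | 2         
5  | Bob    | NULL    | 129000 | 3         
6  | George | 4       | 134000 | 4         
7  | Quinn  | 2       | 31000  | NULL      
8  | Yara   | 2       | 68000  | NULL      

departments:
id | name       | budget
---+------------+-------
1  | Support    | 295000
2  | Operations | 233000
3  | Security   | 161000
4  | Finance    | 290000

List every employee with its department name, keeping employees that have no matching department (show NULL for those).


LEFT JOIN keeps every row from employees (the left table); where dept_id has no match in departments, the department columns become NULL. Walk through each employee:
  - employee 1 (Eve): dept_id=2 -> matches Operations
  - employee 2 (Carol): dept_id=2 -> matches Operations
  - employee 3 (Beth): dept_id=4 -> matches Finance
  - employee 4 (Grace): dept_id=NULL, no match -> kept with NULL
  - employee 5 (Bob): dept_id=NULL, no match -> kept with NULL
  - employee 6 (George): dept_id=4 -> matches Finance
  - employee 7 (Quinn): dept_id=2 -> matches Operations
  - employee 8 (Yara): dept_id=2 -> matches Operations
All 8 rows appear; 2 have NULL department.

SQL:
SELECT a.name, b.name AS department
FROM employees a
LEFT JOIN departments b ON a.dept_id = b.id

Result:
name   | department
-------+-----------
Eve    | Operations
Carol  | Operations
Beth   | Finance   
Grace  | NULL      
Bob    | NULL      
George | Finance   
Quinn  | Operations
Yara   | Operations


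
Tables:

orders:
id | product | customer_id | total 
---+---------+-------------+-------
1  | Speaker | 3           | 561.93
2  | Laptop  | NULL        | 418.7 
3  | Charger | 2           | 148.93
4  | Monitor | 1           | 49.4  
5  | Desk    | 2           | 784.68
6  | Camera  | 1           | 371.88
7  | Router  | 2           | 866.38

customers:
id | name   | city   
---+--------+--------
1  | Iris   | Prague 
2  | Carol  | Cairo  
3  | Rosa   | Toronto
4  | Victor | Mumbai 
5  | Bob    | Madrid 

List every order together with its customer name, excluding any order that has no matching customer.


INNER JOIN keeps only orders rows whose customer_id matches an id in customers. Walk through each order:
  - order 1 (Speaker): customer_id=3 -> matches Rosa
  - order 2 (Laptop): customer_id=NULL, no match -> dropped
  - order 3 (Charger): customer_id=2 -> matches Carol
  - order 4 (Monitor): customer_id=1 -> matches Iris
  - order 5 (Desk): customer_id=2 -> matches Carol
  - order 6 (Camera): customer_id=1 -> matches Iris
  - order 7 (Router): customer_id=2 -> matches Carol
So 1 of 7 rows is dropped.

SQL:
SELECT a.product, b.name AS customer
FROM orders a
INNER JOIN customers b ON a.customer_id = b.id

Result:
product | customer
--------+---------
Speaker | Rosa    
Charger | Carol   
Monitor | Iris    
Desk    | Carol   
Camera  | Iris    
Router  | Carol   


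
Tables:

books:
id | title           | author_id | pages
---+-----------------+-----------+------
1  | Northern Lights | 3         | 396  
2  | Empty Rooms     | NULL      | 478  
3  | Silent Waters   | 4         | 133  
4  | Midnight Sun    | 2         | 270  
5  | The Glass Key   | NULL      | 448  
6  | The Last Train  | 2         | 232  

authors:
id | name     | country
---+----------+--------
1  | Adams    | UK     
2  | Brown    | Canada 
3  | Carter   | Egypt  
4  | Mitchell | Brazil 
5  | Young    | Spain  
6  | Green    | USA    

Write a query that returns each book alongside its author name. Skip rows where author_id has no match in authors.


INNER JOIN keeps only books rows whose author_id matches an id in authors. Walk through each book:
  - book 1 (Northern Lights): author_id=3 -> matches Carter
  - book 2 (Empty Rooms): author_id=NULL, no match -> dropped
  - book 3 (Silent Waters): author_id=4 -> matches Mitchell
  - book 4 (Midnight Sun): author_id=2 -> matches Brown
  - book 5 (The Glass Key): author_id=NULL, no match -> dropped
  - book 6 (The Last Train): author_id=2 -> matches Brown
So 2 of 6 rows are dropped.

SQL:
SELECT a.title, b.name AS author
FROM books a
INNER JOIN authors b ON a.author_id = b.id

Result:
title           | author  
----------------+---------
Northern Lights | Carter  
Silent Waters   | Mitchell
Midnight Sun    | Brown   
The Last Train  | Brown   


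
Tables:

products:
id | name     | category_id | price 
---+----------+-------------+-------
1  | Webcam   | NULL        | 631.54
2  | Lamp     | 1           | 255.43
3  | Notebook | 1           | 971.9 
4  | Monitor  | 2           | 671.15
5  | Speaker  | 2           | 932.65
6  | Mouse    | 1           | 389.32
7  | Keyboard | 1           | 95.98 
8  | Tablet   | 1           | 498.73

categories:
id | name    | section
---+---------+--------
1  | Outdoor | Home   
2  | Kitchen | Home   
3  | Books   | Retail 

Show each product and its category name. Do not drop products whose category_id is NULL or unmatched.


LEFT JOIN keeps every row from products (the left table); where category_id has no match in categories, the category columns become NULL. Walk through each product:
  - product 1 (Webcam): category_id=NULL, no match -> kept with NULL
  - product 2 (Lamp): category_id=1 -> matches Outdoor
  - product 3 (Notebook): category_id=1 -> matches Outdoor
  - product 4 (Monitor): category_id=2 -> matches Kitchen
  - product 5 (Speaker): category_id=2 -> matches Kitchen
  - product 6 (Mouse): category_id=1 -> matches Outdoor
  - product 7 (Keyboard): category_id=1 -> matches Outdoor
  - product 8 (Tablet): category_id=1 -> matches Outdoor
All 8 rows appear; 1 has NULL category.

SQL:
SELECT a.name, b.name AS category
FROM products a
LEFT JOIN categories b ON a.category_id = b.id

Result:
name     | category
---------+---------
Webcam   | NULL    
Lamp     | Outdoor 
Notebook | Outdoor 
Monitor  | Kitchen 
Speaker  | Kitchen 
Mouse    | Outdoor 
Keyboard | Outdoor 
Tablet   | Outdoor 


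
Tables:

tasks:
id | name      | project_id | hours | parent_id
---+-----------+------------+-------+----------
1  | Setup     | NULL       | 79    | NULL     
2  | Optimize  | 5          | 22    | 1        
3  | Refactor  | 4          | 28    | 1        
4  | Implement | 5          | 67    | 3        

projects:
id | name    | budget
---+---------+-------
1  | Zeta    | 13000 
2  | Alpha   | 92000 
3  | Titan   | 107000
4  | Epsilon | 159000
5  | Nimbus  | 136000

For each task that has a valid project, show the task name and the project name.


INNER JOIN keeps only tasks rows whose project_id matches an id in projects. Walk through each task:
  - task 1 (Setup): project_id=NULL, no match -> dropped
  - task 2 (Optimize): project_id=5 -> matches Nimbus
  - task 3 (Refactor): project_id=4 -> matches Epsilon
  - task 4 (Implement): project_id=5 -> matches Nimbus
So 1 of 4 rows is dropped.

SQL:
SELECT a.name, b.name AS project
FROM tasks a
INNER JOIN projects b ON a.project_id = b.id

Result:
name      | project
----------+--------
Optimize  | Nimbus 
Refactor  | Epsilon
Implement | Nimbus 


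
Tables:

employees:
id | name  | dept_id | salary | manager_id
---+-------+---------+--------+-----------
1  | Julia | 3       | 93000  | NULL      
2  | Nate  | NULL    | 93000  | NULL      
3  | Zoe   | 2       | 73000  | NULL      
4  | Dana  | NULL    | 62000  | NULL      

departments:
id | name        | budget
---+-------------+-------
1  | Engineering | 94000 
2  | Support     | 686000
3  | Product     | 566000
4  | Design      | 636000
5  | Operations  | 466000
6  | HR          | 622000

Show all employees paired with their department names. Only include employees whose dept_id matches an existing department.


INNER JOIN keeps only employees rows whose dept_id matches an id in departments. Walk through each employee:
  - employee 1 (Julia): dept_id=3 -> matches Product
  - employee 2 (Nate): dept_id=NULL, no match -> dropped
  - employee 3 (Zoe): dept_id=2 -> matches Support
  - employee 4 (Dana): dept_id=NULL, no match -> dropped
So 2 of 4 rows are dropped.

SQL:
SELECT a.name, b.name AS department
FROM employees a
INNER JOIN departments b ON a.dept_id = b.id

Result:
name  | department
------+-----------
Julia | Product   
Zoe   | Support   


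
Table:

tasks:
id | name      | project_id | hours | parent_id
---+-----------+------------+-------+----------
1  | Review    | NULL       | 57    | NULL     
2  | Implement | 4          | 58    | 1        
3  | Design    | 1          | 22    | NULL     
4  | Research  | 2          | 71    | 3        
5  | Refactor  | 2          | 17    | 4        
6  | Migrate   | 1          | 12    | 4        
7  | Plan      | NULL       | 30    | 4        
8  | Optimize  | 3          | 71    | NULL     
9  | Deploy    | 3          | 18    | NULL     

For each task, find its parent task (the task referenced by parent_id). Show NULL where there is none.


This is a self-join: tasks is joined to a second copy of itself, matching each row's parent_id to another row's id. Use LEFT JOIN so rows with parent_id=NULL are kept.
  - task 1 (Review): parent_id=NULL -> NULL
  - task 2 (Implement): parent_id=1 -> Review
  - task 3 (Design): parent_id=NULL -> NULL
  - task 4 (Research): parent_id=3 -> Design
  - task 5 (Refactor): parent_id=4 -> Research
  - task 6 (Migrate): parent_id=4 -> Research
  - task 7 (Plan): parent_id=4 -> Research
  - task 8 (Optimize): parent_id=NULL -> NULL
  - task 9 (Deploy): parent_id=NULL -> NULL

SQL:
SELECT a.name AS item, b.name AS parent
FROM tasks a
LEFT JOIN tasks b ON a.parent_id = b.id

Result:
item      | parent  
----------+---------
Review    | NULL    
Implement | Review  
Design    | NULL    
Research  | Design  
Refactor  | Research
Migrate   | Research
Plan      | Research
Optimize  | NULL    
Deploy    | NULL    


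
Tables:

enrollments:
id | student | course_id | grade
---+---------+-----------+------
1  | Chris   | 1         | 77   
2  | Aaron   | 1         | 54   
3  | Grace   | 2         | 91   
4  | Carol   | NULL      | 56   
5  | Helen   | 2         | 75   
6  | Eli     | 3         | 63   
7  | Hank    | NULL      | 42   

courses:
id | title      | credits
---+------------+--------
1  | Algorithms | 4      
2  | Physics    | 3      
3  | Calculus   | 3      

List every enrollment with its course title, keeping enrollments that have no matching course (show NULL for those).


LEFT JOIN keeps every row from enrollments (the left table); where course_id has no match in courses, the course columns become NULL. Walk through each enrollment:
  - enrollment 1 (Chris): course_id=1 -> matches Algorithms
  - enrollment 2 (Aaron): course_id=1 -> matches Algorithms
  - enrollment 3 (Grace): course_id=2 -> matches Physics
  - enrollment 4 (Carol): course_id=NULL, no match -> kept with NULL
  - enrollment 5 (Helen): course_id=2 -> matches Physics
  - enrollment 6 (Eli): course_id=3 -> matches Calculus
  - enrollment 7 (Hank): course_id=NULL, no match -> kept with NULL
All 7 rows appear; 2 have NULL course.

SQL:
SELECT a.student, b.title AS course
FROM enrollments a
LEFT JOIN courses b ON a.course_id = b.id

Result:
student | course    
--------+-----------
Chris   | Algorithms
Aaron   | Algorithms
Grace   | Physics   
Carol   | NULL      
Helen   | Physics   
Eli     | Calculus  
Hank    | NULL      


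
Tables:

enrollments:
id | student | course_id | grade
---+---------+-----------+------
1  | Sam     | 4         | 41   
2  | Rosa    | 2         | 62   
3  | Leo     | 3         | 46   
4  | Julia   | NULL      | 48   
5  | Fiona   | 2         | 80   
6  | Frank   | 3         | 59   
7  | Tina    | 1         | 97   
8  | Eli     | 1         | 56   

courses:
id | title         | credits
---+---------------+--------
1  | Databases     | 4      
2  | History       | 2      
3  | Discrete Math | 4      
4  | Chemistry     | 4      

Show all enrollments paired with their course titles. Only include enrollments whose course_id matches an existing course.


INNER JOIN keeps only enrollments rows whose course_id matches an id in courses. Walk through each enrollment:
  - enrollment 1 (Sam): course_id=4 -> matches Chemistry
  - enrollment 2 (Rosa): course_id=2 -> matches History
  - enrollment 3 (Leo): course_id=3 -> matches Discrete Math
  - enrollment 4 (Julia): course_id=NULL, no match -> dropped
  - enrollment 5 (Fiona): course_id=2 -> matches History
  - enrollment 6 (Frank): course_id=3 -> matches Discrete Math
  - enrollment 7 (Tina): course_id=1 -> matches Databases
  - enrollment 8 (Eli): course_id=1 -> matches Databases
So 1 of 8 rows is dropped.

SQL:
SELECT a.student, b.title AS course
FROM enrollments a
INNER JOIN courses b ON a.course_id = b.id

Result:
student | course       
--------+--------------
Sam     | Chemistry    
Rosa    | History      
Leo     | Discrete Math
Fiona   | History      
Frank   | Discrete Math
Tina    | Databases    
Eli     | Databases    


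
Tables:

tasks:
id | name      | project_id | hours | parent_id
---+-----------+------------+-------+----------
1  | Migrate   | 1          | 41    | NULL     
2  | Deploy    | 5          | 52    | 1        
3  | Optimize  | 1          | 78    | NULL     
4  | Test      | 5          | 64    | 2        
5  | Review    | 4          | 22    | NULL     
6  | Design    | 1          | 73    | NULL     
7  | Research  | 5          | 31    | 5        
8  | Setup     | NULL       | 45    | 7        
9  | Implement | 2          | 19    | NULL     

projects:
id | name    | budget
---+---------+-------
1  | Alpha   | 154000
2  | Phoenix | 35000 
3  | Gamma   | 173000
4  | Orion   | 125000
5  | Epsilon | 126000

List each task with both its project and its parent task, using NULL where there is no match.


Two LEFT JOINs from the same base table tasks: one to projects via project_id, one to tasks itself via parent_id. Both are LEFT so every task is preserved.
Match against projects:
  - task 1 (Migrate): project_id=1 -> matches Alpha
  - task 2 (Deploy): project_id=5 -> matches Epsilon
  - task 3 (Optimize): project_id=1 -> matches Alpha
  - task 4 (Test): project_id=5 -> matches Epsilon
  - task 5 (Review): project_id=4 -> matches Orion
  - task 6 (Design): project_id=1 -> matches Alpha
  - task 7 (Research): project_id=5 -> matches Epsilon
  - task 8 (Setup): project_id=NULL, no match -> kept with NULL
  - task 9 (Implement): project_id=2 -> matches Phoenix
Match against tasks (self):
  - task 1 (Migrate): parent_id=NULL -> NULL
  - task 2 (Deploy): parent_id=1 -> Migrate
  - task 3 (Optimize): parent_id=NULL -> NULL
  - task 4 (Test): parent_id=2 -> Deploy
  - task 5 (Review): parent_id=NULL -> NULL
  - task 6 (Design): parent_id=NULL -> NULL
  - task 7 (Research): parent_id=5 -> Review
  - task 8 (Setup): parent_id=7 -> Research
  - task 9 (Implement): parent_id=NULL -> NULL

SQL:
SELECT a.name, b.name AS project, c.name AS parent
FROM tasks a
LEFT JOIN projects b ON a.project_id = b.id
LEFT JOIN tasks c ON a.parent_id = c.id

Result:
name      | project | parent  
----------+---------+---------
Migrate   | Alpha   | NULL    
Deploy    | Epsilon | Migrate 
Optimize  | Alpha   | NULL    
Test      | Epsilon | Deploy  
Review    | Orion   | NULL    
Design    | Alpha   | NULL    
Research  | Epsilon | Review  
Setup     | NULL    | Research
Implement | Phoenix | NULL    


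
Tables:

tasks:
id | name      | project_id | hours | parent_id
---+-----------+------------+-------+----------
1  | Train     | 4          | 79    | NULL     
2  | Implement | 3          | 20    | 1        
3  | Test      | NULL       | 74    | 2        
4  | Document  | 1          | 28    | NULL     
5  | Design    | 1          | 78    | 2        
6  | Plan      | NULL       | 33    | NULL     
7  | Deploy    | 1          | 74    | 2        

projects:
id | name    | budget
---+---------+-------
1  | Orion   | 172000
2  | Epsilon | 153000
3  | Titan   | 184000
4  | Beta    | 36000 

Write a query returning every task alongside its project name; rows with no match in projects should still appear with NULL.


LEFT JOIN keeps every row from tasks (the left table); where project_id has no match in projects, the project columns become NULL. Walk through each task:
  - task 1 (Train): project_id=4 -> matches Beta
  - task 2 (Implement): project_id=3 -> matches Titan
  - task 3 (Test): project_id=NULL, no match -> kept with NULL
  - task 4 (Document): project_id=1 -> matches Orion
  - task 5 (Design): project_id=1 -> matches Orion
  - task 6 (Plan): project_id=NULL, no match -> kept with NULL
  - task 7 (Deploy): project_id=1 -> matches Orion
All 7 rows appear; 2 have NULL project.

SQL:
SELECT a.name, b.name AS project
FROM tasks a
LEFT JOIN projects b ON a.project_id = b.id

Result:
name      | project
----------+--------
Train     | Beta   
Implement | Titan  
Test      | NULL   
Document  | Orion  
Design    | Orion  
Plan      | NULL   
Deploy    | Orion  


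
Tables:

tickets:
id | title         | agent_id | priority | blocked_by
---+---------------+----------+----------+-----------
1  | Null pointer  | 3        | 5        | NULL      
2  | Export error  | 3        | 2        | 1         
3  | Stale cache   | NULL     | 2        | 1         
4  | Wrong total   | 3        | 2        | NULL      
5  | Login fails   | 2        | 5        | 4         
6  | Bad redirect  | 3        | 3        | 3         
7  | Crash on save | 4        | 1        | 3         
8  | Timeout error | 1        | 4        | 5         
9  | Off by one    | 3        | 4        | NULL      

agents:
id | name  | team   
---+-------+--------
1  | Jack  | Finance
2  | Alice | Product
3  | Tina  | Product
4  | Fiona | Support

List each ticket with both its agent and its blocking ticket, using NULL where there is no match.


Two LEFT JOINs from the same base table tickets: one to agents via agent_id, one to tickets itself via blocked_by. Both are LEFT so every ticket is preserved.
Match against agents:
  - ticket 1 (Null pointer): agent_id=3 -> matches Tina
  - ticket 2 (Export error): agent_id=3 -> matches Tina
  - ticket 3 (Stale cache): agent_id=NULL, no match -> kept with NULL
  - ticket 4 (Wrong total): agent_id=3 -> matches Tina
  - ticket 5 (Login fails): agent_id=2 -> matches Alice
  - ticket 6 (Bad redirect): agent_id=3 -> matches Tina
  - ticket 7 (Crash on save): agent_id=4 -> matches Fiona
  - ticket 8 (Timeout error): agent_id=1 -> matches Jack
  - ticket 9 (Off by one): agent_id=3 -> matches Tina
Match against tickets (self):
  - ticket 1 (Null pointer): blocked_by=NULL -> NULL
  - ticket 2 (Export error): blocked_by=1 -> Null pointer
  - ticket 3 (Stale cache): blocked_by=1 -> Null pointer
  - ticket 4 (Wrong total): blocked_by=NULL -> NULL
  - ticket 5 (Login fails): blocked_by=4 -> Wrong total
  - ticket 6 (Bad redirect): blocked_by=3 -> Stale cache
  - ticket 7 (Crash on save): blocked_by=3 -> Stale cache
  - ticket 8 (Timeout error): blocked_by=5 -> Login fails
  - ticket 9 (Off by one): blocked_by=NULL -> NULL

SQL:
SELECT a.title, b.name AS agent, c.title AS blocked_by
FROM tickets a
LEFT JOIN agents b ON a.agent_id = b.id
LEFT JOIN tickets c ON a.blocked_by = c.id

Result:
title         | agent | blocked_by  
--------------+-------+-------------
Null pointer  | Tina  | NULL        
Export error  | Tina  | Null pointer
Stale cache   | NULL  | Null pointer
Wrong total   | Tina  | NULL        
Login fails   | Alice | Wrong total 
Bad redirect  | Tina  | Stale cache 
Crash on save | Fiona | Stale cache 
Timeout error | Jack  | Login fails 
Off by one    | Tina  | NULL        


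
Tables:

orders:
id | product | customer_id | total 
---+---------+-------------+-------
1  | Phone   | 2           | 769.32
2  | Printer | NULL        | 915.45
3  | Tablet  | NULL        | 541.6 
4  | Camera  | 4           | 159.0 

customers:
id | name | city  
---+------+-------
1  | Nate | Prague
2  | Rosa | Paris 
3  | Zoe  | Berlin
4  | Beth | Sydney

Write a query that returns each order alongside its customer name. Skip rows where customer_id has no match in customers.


INNER JOIN keeps only orders rows whose customer_id matches an id in customers. Walk through each order:
  - order 1 (Phone): customer_id=2 -> matches Rosa
  - order 2 (Printer): customer_id=NULL, no match -> dropped
  - order 3 (Tablet): customer_id=NULL, no match -> dropped
  - order 4 (Camera): customer_id=4 -> matches Beth
So 2 of 4 rows are dropped.

SQL:
SELECT a.product, b.name AS customer
FROM orders a
INNER JOIN customers b ON a.customer_id = b.id

Result:
product | customer
--------+---------
Phone   | Rosa    
Camera  | Beth    


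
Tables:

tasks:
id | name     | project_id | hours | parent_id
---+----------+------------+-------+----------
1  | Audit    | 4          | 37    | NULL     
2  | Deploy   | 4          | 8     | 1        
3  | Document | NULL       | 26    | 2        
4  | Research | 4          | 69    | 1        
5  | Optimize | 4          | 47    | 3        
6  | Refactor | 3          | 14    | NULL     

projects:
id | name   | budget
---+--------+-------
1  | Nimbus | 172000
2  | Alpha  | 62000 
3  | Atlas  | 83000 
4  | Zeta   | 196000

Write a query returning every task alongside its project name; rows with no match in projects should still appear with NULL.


LEFT JOIN keeps every row from tasks (the left table); where project_id has no match in projects, the project columns become NULL. Walk through each task:
  - task 1 (Audit): project_id=4 -> matches Zeta
  - task 2 (Deploy): project_id=4 -> matches Zeta
  - task 3 (Document): project_id=NULL, no match -> kept with NULL
  - task 4 (Research): project_id=4 -> matches Zeta
  - task 5 (Optimize): project_id=4 -> matches Zeta
  - task 6 (Refactor): project_id=3 -> matches Atlas
All 6 rows appear; 1 has NULL project.

SQL:
SELECT a.name, b.name AS project
FROM tasks a
LEFT JOIN projects b ON a.project_id = b.id

Result:
name     | project
---------+--------
Audit    | Zeta   
Deploy   | Zeta   
Document | NULL   
Research | Zeta   
Optimize | Zeta   
Refactor | Atlas  
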